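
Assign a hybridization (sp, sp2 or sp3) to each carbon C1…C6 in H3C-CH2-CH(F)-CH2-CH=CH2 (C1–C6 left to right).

C1 sp3, C2 sp3, C3 sp3, C4 sp3, C5 sp2, C6 sp2

C1: 4 σ bonds — 4 electron domains, sp3.
C2 is sp3: 4 σ bonds, 4 electron-density regions.
C3 is sp3: 4 σ bonds, 4 electron-density regions.
C4 (4 σ bonds) has steric number 4: sp3.
C5 is sp2: 3 σ bonds, plus one π bond, 3 electron-density regions.
C6 (3 σ bonds, plus one π bond) has steric number 3: sp2.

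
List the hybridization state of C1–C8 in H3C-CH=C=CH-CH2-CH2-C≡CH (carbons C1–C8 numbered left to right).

C1 sp3, C2 sp2, C3 sp, C4 sp2, C5 sp3, C6 sp3, C7 sp, C8 sp

C1 is sp3: 4 σ bonds, 4 electron-density regions.
C2 is sp2: 3 σ bonds, plus one π bond, 3 electron-density regions.
C3: 2 σ bonds, plus two π bonds — 2 electron domains, sp.
C4 carries 3 σ bonds, plus one π bond, giving a steric number of 3, so it is sp2.
C5 carries 4 σ bonds, giving a steric number of 4, so it is sp3.
C6 carries 4 σ bonds, giving a steric number of 4, so it is sp3.
C7: 2 σ bonds, plus two π bonds — 2 electron domains, sp.
C8 (2 σ bonds, plus two π bonds) has steric number 2: sp.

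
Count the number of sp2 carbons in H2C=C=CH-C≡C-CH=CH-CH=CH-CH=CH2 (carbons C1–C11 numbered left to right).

8

C1: sp2 ✓
C2: sp
C3: sp2 ✓
C4: sp
C5: sp
C6: sp2 ✓
C7: sp2 ✓
C8: sp2 ✓
C9: sp2 ✓
C10: sp2 ✓
C11: sp2 ✓
C1, C3, C6, C7, C8, C9, C10, C11 → 8 sp2 carbons.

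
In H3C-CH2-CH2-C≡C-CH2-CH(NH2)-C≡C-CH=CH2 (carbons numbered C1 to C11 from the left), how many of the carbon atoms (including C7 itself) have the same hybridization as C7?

5

C7 is sp3 (only σ bonds).
C1: sp3 ✓
C2: sp3 ✓
C3: sp3 ✓
C4: sp
C5: sp
C6: sp3 ✓
C7: sp3 ✓
C8: sp
C9: sp
C10: sp2
C11: sp2
5 carbons are sp3.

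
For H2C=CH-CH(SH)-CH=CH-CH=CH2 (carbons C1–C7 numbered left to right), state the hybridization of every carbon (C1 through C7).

C1 carries 3 σ bonds, plus one π bond, giving a steric number of 3, so it is sp2.
C2 carries 3 σ bonds, plus one π bond, giving a steric number of 3, so it is sp2.
C3 is sp3: 4 σ bonds, 4 electron-density regions.
C4 — 3 σ bonds, plus one π bond. Steric number 3, so sp2.
C5 (3 σ bonds, plus one π bond) has steric number 3: sp2.
C6 has 3 σ bonds, plus one π bond: steric number 3 → sp2.
C7: 3 σ bonds, plus one π bond — 3 electron domains, sp2.

C1 sp2, C2 sp2, C3 sp3, C4 sp2, C5 sp2, C6 sp2, C7 sp2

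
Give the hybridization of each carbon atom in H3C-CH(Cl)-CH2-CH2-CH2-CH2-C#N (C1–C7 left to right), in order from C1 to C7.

C1 is sp3: 4 σ bonds, 4 electron-density regions.
C2: 4 σ bonds; 4 regions of electron density → sp3.
C3: 4 σ bonds — 4 electron domains, sp3.
C4 has 4 σ bonds: steric number 4 → sp3.
C5: 4 σ bonds; 4 regions of electron density → sp3.
C6 — 4 σ bonds. Steric number 4, so sp3.
C7 is sp: 2 σ bonds, plus two π bonds, 2 electron-density regions.

C1 sp3, C2 sp3, C3 sp3, C4 sp3, C5 sp3, C6 sp3, C7 sp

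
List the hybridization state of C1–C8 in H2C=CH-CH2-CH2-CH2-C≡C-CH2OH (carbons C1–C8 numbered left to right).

C1 has 3 σ bonds, plus one π bond: steric number 3 → sp2.
C2 has 3 σ bonds, plus one π bond: steric number 3 → sp2.
C3: 4 σ bonds — 4 electron domains, sp3.
C4 (4 σ bonds) has steric number 4: sp3.
C5 is sp3: 4 σ bonds, 4 electron-density regions.
C6 carries 2 σ bonds, plus two π bonds, giving a steric number of 2, so it is sp.
C7 has 2 σ bonds, plus two π bonds: steric number 2 → sp.
C8 has 4 σ bonds: steric number 4 → sp3.

C1 sp2, C2 sp2, C3 sp3, C4 sp3, C5 sp3, C6 sp, C7 sp, C8 sp3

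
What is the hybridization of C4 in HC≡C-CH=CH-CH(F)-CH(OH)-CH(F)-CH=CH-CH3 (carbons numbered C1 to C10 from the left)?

sp²

C4: 3 σ bonds, plus one π bond — 3 electron domains, sp2.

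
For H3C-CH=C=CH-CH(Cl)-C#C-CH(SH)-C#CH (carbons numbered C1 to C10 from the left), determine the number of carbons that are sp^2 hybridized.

C1: sp3
C2: sp2 ✓
C3: sp
C4: sp2 ✓
C5: sp3
C6: sp
C7: sp
C8: sp3
C9: sp
C10: sp
C2, C4 → 2 sp2 carbons.

2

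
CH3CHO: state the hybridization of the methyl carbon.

The methyl carbon: 4 σ bonds; 4 regions of electron density → sp3.

sp^3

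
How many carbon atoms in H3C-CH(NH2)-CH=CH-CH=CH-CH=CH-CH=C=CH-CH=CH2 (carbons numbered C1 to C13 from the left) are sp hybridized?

C1: sp3
C2: sp3
C3: sp2
C4: sp2
C5: sp2
C6: sp2
C7: sp2
C8: sp2
C9: sp2
C10: sp ✓
C11: sp2
C12: sp2
C13: sp2
C10 → 1 sp carbon.

1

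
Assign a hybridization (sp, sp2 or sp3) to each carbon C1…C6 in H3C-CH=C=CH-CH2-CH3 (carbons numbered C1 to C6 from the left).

C1: 4 σ bonds — 4 electron domains, sp3.
C2 — 3 σ bonds, plus one π bond. Steric number 3, so sp2.
C3 carries 2 σ bonds, plus two π bonds, giving a steric number of 2, so it is sp.
C4 has 3 σ bonds, plus one π bond: steric number 3 → sp2.
C5 is sp3: 4 σ bonds, 4 electron-density regions.
C6 (4 σ bonds) has steric number 4: sp3.

C1 sp3, C2 sp2, C3 sp, C4 sp2, C5 sp3, C6 sp3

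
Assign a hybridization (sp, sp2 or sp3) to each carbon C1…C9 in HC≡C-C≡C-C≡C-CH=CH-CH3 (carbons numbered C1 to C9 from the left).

C1 — 2 σ bonds, plus two π bonds. Steric number 2, so sp.
C2 has 2 σ bonds, plus two π bonds: steric number 2 → sp.
C3: 2 σ bonds, plus two π bonds; 2 regions of electron density → sp.
C4 is sp: 2 σ bonds, plus two π bonds, 2 electron-density regions.
C5 has 2 σ bonds, plus two π bonds: steric number 2 → sp.
C6 is sp: 2 σ bonds, plus two π bonds, 2 electron-density regions.
C7 (3 σ bonds, plus one π bond) has steric number 3: sp2.
C8: 3 σ bonds, plus one π bond — 3 electron domains, sp2.
C9 (4 σ bonds) has steric number 4: sp3.

C1 sp, C2 sp, C3 sp, C4 sp, C5 sp, C6 sp, C7 sp2, C8 sp2, C9 sp3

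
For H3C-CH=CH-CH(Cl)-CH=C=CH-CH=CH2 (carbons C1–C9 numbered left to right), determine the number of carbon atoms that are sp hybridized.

C1: sp3
C2: sp2
C3: sp2
C4: sp3
C5: sp2
C6: sp ✓
C7: sp2
C8: sp2
C9: sp2
C6 → 1 sp carbon.

1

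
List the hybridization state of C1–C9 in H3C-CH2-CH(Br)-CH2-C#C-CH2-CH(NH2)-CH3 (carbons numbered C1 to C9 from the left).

C1 carries 4 σ bonds, giving a steric number of 4, so it is sp3.
C2 carries 4 σ bonds, giving a steric number of 4, so it is sp3.
C3 carries 4 σ bonds, giving a steric number of 4, so it is sp3.
C4 (4 σ bonds) has steric number 4: sp3.
C5 has 2 σ bonds, plus two π bonds: steric number 2 → sp.
C6 carries 2 σ bonds, plus two π bonds, giving a steric number of 2, so it is sp.
C7: 4 σ bonds; 4 regions of electron density → sp3.
C8 — 4 σ bonds. Steric number 4, so sp3.
C9 — 4 σ bonds. Steric number 4, so sp3.

C1 sp3, C2 sp3, C3 sp3, C4 sp3, C5 sp, C6 sp, C7 sp3, C8 sp3, C9 sp3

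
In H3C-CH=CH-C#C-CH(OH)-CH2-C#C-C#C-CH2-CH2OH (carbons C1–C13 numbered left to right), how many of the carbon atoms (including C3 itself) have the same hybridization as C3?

C3 is sp2 (one π bond).
C1: sp3
C2: sp2 ✓
C3: sp2 ✓
C4: sp
C5: sp
C6: sp3
C7: sp3
C8: sp
C9: sp
C10: sp
C11: sp
C12: sp3
C13: sp3
2 carbons are sp2.

2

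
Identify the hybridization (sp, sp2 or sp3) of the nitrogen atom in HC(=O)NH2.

sp²

Amide resonance delocalises the N lone pair; N is planar sp2.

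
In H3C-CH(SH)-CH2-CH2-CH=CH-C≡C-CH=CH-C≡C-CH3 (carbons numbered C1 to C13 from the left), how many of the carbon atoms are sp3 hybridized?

5

C1: sp3 ✓
C2: sp3 ✓
C3: sp3 ✓
C4: sp3 ✓
C5: sp2
C6: sp2
C7: sp
C8: sp
C9: sp2
C10: sp2
C11: sp
C12: sp
C13: sp3 ✓
C1, C2, C3, C4, C13 → 5 sp3 carbons.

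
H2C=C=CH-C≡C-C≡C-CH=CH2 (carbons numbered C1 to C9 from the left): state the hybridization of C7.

C7 has 2 σ bonds, plus two π bonds: steric number 2 → sp.

sp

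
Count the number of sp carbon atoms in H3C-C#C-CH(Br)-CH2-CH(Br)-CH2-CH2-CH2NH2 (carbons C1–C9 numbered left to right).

C1: sp3
C2: sp ✓
C3: sp ✓
C4: sp3
C5: sp3
C6: sp3
C7: sp3
C8: sp3
C9: sp3
C2, C3 → 2 sp carbons.

2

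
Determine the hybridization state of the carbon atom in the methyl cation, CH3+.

Three σ bonds to H, empty p orbital → sp2, trigonal planar.

sp²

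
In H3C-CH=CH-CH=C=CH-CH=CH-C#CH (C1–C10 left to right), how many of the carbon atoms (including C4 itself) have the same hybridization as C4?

6

C4 is sp2 (one π bond).
C1: sp3
C2: sp2 ✓
C3: sp2 ✓
C4: sp2 ✓
C5: sp
C6: sp2 ✓
C7: sp2 ✓
C8: sp2 ✓
C9: sp
C10: sp
6 carbons are sp2.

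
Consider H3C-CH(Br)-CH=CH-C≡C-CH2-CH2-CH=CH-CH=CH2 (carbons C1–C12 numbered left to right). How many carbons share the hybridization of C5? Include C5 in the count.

C5 is sp (two π bonds).
C1: sp3
C2: sp3
C3: sp2
C4: sp2
C5: sp ✓
C6: sp ✓
C7: sp3
C8: sp3
C9: sp2
C10: sp2
C11: sp2
C12: sp2
2 carbons are sp.

2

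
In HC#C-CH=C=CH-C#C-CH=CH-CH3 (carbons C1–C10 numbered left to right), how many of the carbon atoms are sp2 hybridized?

4

C1: sp
C2: sp
C3: sp2 ✓
C4: sp
C5: sp2 ✓
C6: sp
C7: sp
C8: sp2 ✓
C9: sp2 ✓
C10: sp3
C3, C5, C8, C9 → 4 sp2 carbons.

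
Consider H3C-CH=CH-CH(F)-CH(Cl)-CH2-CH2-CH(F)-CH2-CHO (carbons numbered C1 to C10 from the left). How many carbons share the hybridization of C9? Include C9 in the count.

C9 is sp3 (only σ bonds).
C1: sp3 ✓
C2: sp2
C3: sp2
C4: sp3 ✓
C5: sp3 ✓
C6: sp3 ✓
C7: sp3 ✓
C8: sp3 ✓
C9: sp3 ✓
C10: sp2
7 carbons are sp3.

7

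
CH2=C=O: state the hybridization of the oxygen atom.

The oxygen atom — 1 σ bond and 2 lone pairs, plus one π bond. Steric number 3, so sp2.

sp^2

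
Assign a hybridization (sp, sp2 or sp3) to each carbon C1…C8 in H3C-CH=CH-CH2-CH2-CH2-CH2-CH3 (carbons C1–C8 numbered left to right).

C1 sp3, C2 sp2, C3 sp2, C4 sp3, C5 sp3, C6 sp3, C7 sp3, C8 sp3

C1 (4 σ bonds) has steric number 4: sp3.
C2: 3 σ bonds, plus one π bond — 3 electron domains, sp2.
C3 is sp2: 3 σ bonds, plus one π bond, 3 electron-density regions.
C4: 4 σ bonds; 4 regions of electron density → sp3.
C5: 4 σ bonds; 4 regions of electron density → sp3.
C6 carries 4 σ bonds, giving a steric number of 4, so it is sp3.
C7 is sp3: 4 σ bonds, 4 electron-density regions.
C8: 4 σ bonds; 4 regions of electron density → sp3.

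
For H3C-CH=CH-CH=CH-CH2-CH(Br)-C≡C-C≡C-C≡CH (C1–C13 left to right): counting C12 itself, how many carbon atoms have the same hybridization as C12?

6

C12 is sp (two π bonds).
C1: sp3
C2: sp2
C3: sp2
C4: sp2
C5: sp2
C6: sp3
C7: sp3
C8: sp ✓
C9: sp ✓
C10: sp ✓
C11: sp ✓
C12: sp ✓
C13: sp ✓
6 carbons are sp.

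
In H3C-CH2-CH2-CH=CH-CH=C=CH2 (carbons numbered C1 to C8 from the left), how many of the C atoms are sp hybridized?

1

C1: sp3
C2: sp3
C3: sp3
C4: sp2
C5: sp2
C6: sp2
C7: sp ✓
C8: sp2
C7 → 1 sp carbon.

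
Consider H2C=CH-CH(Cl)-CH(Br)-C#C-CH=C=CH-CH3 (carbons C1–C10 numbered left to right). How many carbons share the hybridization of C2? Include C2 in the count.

4

C2 is sp2 (one π bond).
C1: sp2 ✓
C2: sp2 ✓
C3: sp3
C4: sp3
C5: sp
C6: sp
C7: sp2 ✓
C8: sp
C9: sp2 ✓
C10: sp3
4 carbons are sp2.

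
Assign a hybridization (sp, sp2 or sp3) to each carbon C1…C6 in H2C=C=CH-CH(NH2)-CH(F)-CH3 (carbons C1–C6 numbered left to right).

C1: 3 σ bonds, plus one π bond — 3 electron domains, sp2.
C2: 2 σ bonds, plus two π bonds — 2 electron domains, sp.
C3: 3 σ bonds, plus one π bond — 3 electron domains, sp2.
C4: 4 σ bonds — 4 electron domains, sp3.
C5 — 4 σ bonds. Steric number 4, so sp3.
C6 — 4 σ bonds. Steric number 4, so sp3.

C1 sp2, C2 sp, C3 sp2, C4 sp3, C5 sp3, C6 sp3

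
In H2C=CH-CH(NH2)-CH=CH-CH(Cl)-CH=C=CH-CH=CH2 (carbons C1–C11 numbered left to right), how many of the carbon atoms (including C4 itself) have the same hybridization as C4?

8

C4 is sp2 (one π bond).
C1: sp2 ✓
C2: sp2 ✓
C3: sp3
C4: sp2 ✓
C5: sp2 ✓
C6: sp3
C7: sp2 ✓
C8: sp
C9: sp2 ✓
C10: sp2 ✓
C11: sp2 ✓
8 carbons are sp2.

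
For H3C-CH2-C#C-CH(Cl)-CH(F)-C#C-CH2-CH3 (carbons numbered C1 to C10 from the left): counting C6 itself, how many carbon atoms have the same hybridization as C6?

6

C6 is sp3 (only σ bonds).
C1: sp3 ✓
C2: sp3 ✓
C3: sp
C4: sp
C5: sp3 ✓
C6: sp3 ✓
C7: sp
C8: sp
C9: sp3 ✓
C10: sp3 ✓
6 carbons are sp3.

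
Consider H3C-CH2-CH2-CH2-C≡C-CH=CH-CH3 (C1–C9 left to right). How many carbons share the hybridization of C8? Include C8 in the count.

C8 is sp2 (one π bond).
C1: sp3
C2: sp3
C3: sp3
C4: sp3
C5: sp
C6: sp
C7: sp2 ✓
C8: sp2 ✓
C9: sp3
2 carbons are sp2.

2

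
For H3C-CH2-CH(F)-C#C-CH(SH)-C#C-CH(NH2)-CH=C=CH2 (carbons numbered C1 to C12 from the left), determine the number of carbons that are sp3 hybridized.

5

C1: sp3 ✓
C2: sp3 ✓
C3: sp3 ✓
C4: sp
C5: sp
C6: sp3 ✓
C7: sp
C8: sp
C9: sp3 ✓
C10: sp2
C11: sp
C12: sp2
C1, C2, C3, C6, C9 → 5 sp3 carbons.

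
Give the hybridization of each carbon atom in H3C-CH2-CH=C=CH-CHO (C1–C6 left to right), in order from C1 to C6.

C1: 4 σ bonds — 4 electron domains, sp3.
C2 — 4 σ bonds. Steric number 4, so sp3.
C3 (3 σ bonds, plus one π bond) has steric number 3: sp2.
C4 is sp: 2 σ bonds, plus two π bonds, 2 electron-density regions.
C5 (3 σ bonds, plus one π bond) has steric number 3: sp2.
C6: 3 σ bonds, plus one π bond; 3 regions of electron density → sp2.

C1 sp3, C2 sp3, C3 sp2, C4 sp, C5 sp2, C6 sp2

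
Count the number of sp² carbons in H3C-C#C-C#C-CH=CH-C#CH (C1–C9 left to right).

2

C1: sp3
C2: sp
C3: sp
C4: sp
C5: sp
C6: sp2 ✓
C7: sp2 ✓
C8: sp
C9: sp
C6, C7 → 2 sp2 carbons.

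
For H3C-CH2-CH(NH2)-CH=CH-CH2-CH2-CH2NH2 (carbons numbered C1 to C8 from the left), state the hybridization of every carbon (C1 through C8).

C1 sp3, C2 sp3, C3 sp3, C4 sp2, C5 sp2, C6 sp3, C7 sp3, C8 sp3

C1: 4 σ bonds — 4 electron domains, sp3.
C2 (4 σ bonds) has steric number 4: sp3.
C3 carries 4 σ bonds, giving a steric number of 4, so it is sp3.
C4: 3 σ bonds, plus one π bond; 3 regions of electron density → sp2.
C5 has 3 σ bonds, plus one π bond: steric number 3 → sp2.
C6 is sp3: 4 σ bonds, 4 electron-density regions.
C7 is sp3: 4 σ bonds, 4 electron-density regions.
C8: 4 σ bonds; 4 regions of electron density → sp3.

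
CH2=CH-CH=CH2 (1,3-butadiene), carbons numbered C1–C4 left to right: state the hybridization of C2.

sp^2

C2: 3 σ bonds, plus one π bond; 3 regions of electron density → sp2.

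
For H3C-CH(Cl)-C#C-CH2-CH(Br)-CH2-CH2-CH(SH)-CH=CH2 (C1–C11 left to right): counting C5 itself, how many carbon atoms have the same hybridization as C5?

C5 is sp3 (only σ bonds).
C1: sp3 ✓
C2: sp3 ✓
C3: sp
C4: sp
C5: sp3 ✓
C6: sp3 ✓
C7: sp3 ✓
C8: sp3 ✓
C9: sp3 ✓
C10: sp2
C11: sp2
7 carbons are sp3.

7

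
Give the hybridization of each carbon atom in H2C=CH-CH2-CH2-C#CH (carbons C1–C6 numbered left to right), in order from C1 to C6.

C1 is sp2: 3 σ bonds, plus one π bond, 3 electron-density regions.
C2 is sp2: 3 σ bonds, plus one π bond, 3 electron-density regions.
C3: 4 σ bonds — 4 electron domains, sp3.
C4: 4 σ bonds — 4 electron domains, sp3.
C5 is sp: 2 σ bonds, plus two π bonds, 2 electron-density regions.
C6 — 2 σ bonds, plus two π bonds. Steric number 2, so sp.

C1 sp2, C2 sp2, C3 sp3, C4 sp3, C5 sp, C6 sp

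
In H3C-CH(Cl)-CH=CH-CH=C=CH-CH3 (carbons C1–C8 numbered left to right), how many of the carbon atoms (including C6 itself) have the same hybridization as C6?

1

C6 is sp (two π bonds).
C1: sp3
C2: sp3
C3: sp2
C4: sp2
C5: sp2
C6: sp ✓
C7: sp2
C8: sp3
1 carbon is sp.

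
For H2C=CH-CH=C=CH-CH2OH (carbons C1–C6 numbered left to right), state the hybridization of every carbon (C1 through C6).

C1 — 3 σ bonds, plus one π bond. Steric number 3, so sp2.
C2: 3 σ bonds, plus one π bond — 3 electron domains, sp2.
C3: 3 σ bonds, plus one π bond; 3 regions of electron density → sp2.
C4 — 2 σ bonds, plus two π bonds. Steric number 2, so sp.
C5: 3 σ bonds, plus one π bond; 3 regions of electron density → sp2.
C6 — 4 σ bonds. Steric number 4, so sp3.

C1 sp2, C2 sp2, C3 sp2, C4 sp, C5 sp2, C6 sp3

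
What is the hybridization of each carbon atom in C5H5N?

Each carbon atom — 3 σ bonds, plus one π bond. Steric number 3, so sp2.

sp^2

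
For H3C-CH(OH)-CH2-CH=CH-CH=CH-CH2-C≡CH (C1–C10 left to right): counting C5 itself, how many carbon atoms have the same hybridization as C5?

4

C5 is sp2 (one π bond).
C1: sp3
C2: sp3
C3: sp3
C4: sp2 ✓
C5: sp2 ✓
C6: sp2 ✓
C7: sp2 ✓
C8: sp3
C9: sp
C10: sp
4 carbons are sp2.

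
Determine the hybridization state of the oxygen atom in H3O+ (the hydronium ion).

Three σ bonds + one lone pair = steric number 4 → sp3.

sp^3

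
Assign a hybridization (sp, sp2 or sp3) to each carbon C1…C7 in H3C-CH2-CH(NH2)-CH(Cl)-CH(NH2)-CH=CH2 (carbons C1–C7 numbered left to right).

C1: 4 σ bonds; 4 regions of electron density → sp3.
C2 has 4 σ bonds: steric number 4 → sp3.
C3: 4 σ bonds; 4 regions of electron density → sp3.
C4 — 4 σ bonds. Steric number 4, so sp3.
C5 carries 4 σ bonds, giving a steric number of 4, so it is sp3.
C6: 3 σ bonds, plus one π bond — 3 electron domains, sp2.
C7 (3 σ bonds, plus one π bond) has steric number 3: sp2.

C1 sp3, C2 sp3, C3 sp3, C4 sp3, C5 sp3, C6 sp2, C7 sp2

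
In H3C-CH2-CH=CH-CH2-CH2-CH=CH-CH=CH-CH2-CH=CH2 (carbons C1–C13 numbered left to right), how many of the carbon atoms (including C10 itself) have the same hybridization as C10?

C10 is sp2 (one π bond).
C1: sp3
C2: sp3
C3: sp2 ✓
C4: sp2 ✓
C5: sp3
C6: sp3
C7: sp2 ✓
C8: sp2 ✓
C9: sp2 ✓
C10: sp2 ✓
C11: sp3
C12: sp2 ✓
C13: sp2 ✓
8 carbons are sp2.

8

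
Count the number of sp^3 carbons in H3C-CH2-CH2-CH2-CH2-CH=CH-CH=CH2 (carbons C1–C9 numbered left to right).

C1: sp3 ✓
C2: sp3 ✓
C3: sp3 ✓
C4: sp3 ✓
C5: sp3 ✓
C6: sp2
C7: sp2
C8: sp2
C9: sp2
C1, C2, C3, C4, C5 → 5 sp3 carbons.

5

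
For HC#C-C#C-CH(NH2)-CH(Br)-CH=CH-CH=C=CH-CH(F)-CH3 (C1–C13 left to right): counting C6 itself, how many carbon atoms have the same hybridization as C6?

C6 is sp3 (only σ bonds).
C1: sp
C2: sp
C3: sp
C4: sp
C5: sp3 ✓
C6: sp3 ✓
C7: sp2
C8: sp2
C9: sp2
C10: sp
C11: sp2
C12: sp3 ✓
C13: sp3 ✓
4 carbons are sp3.

4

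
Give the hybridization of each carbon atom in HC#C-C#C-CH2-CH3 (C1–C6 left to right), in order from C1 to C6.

C1 sp, C2 sp, C3 sp, C4 sp, C5 sp3, C6 sp3

C1 (2 σ bonds, plus two π bonds) has steric number 2: sp.
C2 has 2 σ bonds, plus two π bonds: steric number 2 → sp.
C3: 2 σ bonds, plus two π bonds; 2 regions of electron density → sp.
C4 — 2 σ bonds, plus two π bonds. Steric number 2, so sp.
C5: 4 σ bonds; 4 regions of electron density → sp3.
C6 is sp3: 4 σ bonds, 4 electron-density regions.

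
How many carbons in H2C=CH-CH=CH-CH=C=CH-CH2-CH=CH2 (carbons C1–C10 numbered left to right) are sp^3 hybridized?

C1: sp2
C2: sp2
C3: sp2
C4: sp2
C5: sp2
C6: sp
C7: sp2
C8: sp3 ✓
C9: sp2
C10: sp2
C8 → 1 sp3 carbon.

1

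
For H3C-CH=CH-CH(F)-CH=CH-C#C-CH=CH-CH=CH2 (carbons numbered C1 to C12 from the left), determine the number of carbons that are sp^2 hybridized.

C1: sp3
C2: sp2 ✓
C3: sp2 ✓
C4: sp3
C5: sp2 ✓
C6: sp2 ✓
C7: sp
C8: sp
C9: sp2 ✓
C10: sp2 ✓
C11: sp2 ✓
C12: sp2 ✓
C2, C3, C5, C6, C9, C10, C11, C12 → 8 sp2 carbons.

8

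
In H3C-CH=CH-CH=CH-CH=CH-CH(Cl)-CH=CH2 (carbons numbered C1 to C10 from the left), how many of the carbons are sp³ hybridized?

C1: sp3 ✓
C2: sp2
C3: sp2
C4: sp2
C5: sp2
C6: sp2
C7: sp2
C8: sp3 ✓
C9: sp2
C10: sp2
C1, C8 → 2 sp3 carbons.

2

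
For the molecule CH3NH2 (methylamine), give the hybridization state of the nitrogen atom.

Three σ bonds + one lone pair = steric number 4 → sp3.

sp³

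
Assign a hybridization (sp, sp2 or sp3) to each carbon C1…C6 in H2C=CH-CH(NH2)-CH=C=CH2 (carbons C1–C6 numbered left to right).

C1 sp2, C2 sp2, C3 sp3, C4 sp2, C5 sp, C6 sp2

C1 — 3 σ bonds, plus one π bond. Steric number 3, so sp2.
C2: 3 σ bonds, plus one π bond; 3 regions of electron density → sp2.
C3 (4 σ bonds) has steric number 4: sp3.
C4 carries 3 σ bonds, plus one π bond, giving a steric number of 3, so it is sp2.
C5 (2 σ bonds, plus two π bonds) has steric number 2: sp.
C6 has 3 σ bonds, plus one π bond: steric number 3 → sp2.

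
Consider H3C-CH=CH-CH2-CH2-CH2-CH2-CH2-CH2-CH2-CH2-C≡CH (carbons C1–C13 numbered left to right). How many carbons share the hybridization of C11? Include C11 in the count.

C11 is sp3 (only σ bonds).
C1: sp3 ✓
C2: sp2
C3: sp2
C4: sp3 ✓
C5: sp3 ✓
C6: sp3 ✓
C7: sp3 ✓
C8: sp3 ✓
C9: sp3 ✓
C10: sp3 ✓
C11: sp3 ✓
C12: sp
C13: sp
9 carbons are sp3.

9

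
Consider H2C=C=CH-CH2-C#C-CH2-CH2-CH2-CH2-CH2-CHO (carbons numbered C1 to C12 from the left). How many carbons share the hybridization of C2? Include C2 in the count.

C2 is sp (two π bonds).
C1: sp2
C2: sp ✓
C3: sp2
C4: sp3
C5: sp ✓
C6: sp ✓
C7: sp3
C8: sp3
C9: sp3
C10: sp3
C11: sp3
C12: sp2
3 carbons are sp.

3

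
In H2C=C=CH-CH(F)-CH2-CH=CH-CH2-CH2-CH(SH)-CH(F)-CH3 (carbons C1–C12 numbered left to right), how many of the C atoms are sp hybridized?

C1: sp2
C2: sp ✓
C3: sp2
C4: sp3
C5: sp3
C6: sp2
C7: sp2
C8: sp3
C9: sp3
C10: sp3
C11: sp3
C12: sp3
C2 → 1 sp carbon.

1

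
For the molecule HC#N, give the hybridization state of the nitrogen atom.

The nitrogen atom (1 σ bond and 1 lone pair, plus two π bonds) has steric number 2: sp.

sp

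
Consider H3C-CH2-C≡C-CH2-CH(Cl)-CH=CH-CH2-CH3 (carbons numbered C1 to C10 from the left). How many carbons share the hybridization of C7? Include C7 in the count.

C7 is sp2 (one π bond).
C1: sp3
C2: sp3
C3: sp
C4: sp
C5: sp3
C6: sp3
C7: sp2 ✓
C8: sp2 ✓
C9: sp3
C10: sp3
2 carbons are sp2.

2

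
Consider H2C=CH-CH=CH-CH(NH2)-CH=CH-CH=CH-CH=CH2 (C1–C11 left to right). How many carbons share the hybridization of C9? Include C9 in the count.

10

C9 is sp2 (one π bond).
C1: sp2 ✓
C2: sp2 ✓
C3: sp2 ✓
C4: sp2 ✓
C5: sp3
C6: sp2 ✓
C7: sp2 ✓
C8: sp2 ✓
C9: sp2 ✓
C10: sp2 ✓
C11: sp2 ✓
10 carbons are sp2.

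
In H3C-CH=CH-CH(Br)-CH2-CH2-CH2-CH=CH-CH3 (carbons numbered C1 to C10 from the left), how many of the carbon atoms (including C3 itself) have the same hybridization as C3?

C3 is sp2 (one π bond).
C1: sp3
C2: sp2 ✓
C3: sp2 ✓
C4: sp3
C5: sp3
C6: sp3
C7: sp3
C8: sp2 ✓
C9: sp2 ✓
C10: sp3
4 carbons are sp2.

4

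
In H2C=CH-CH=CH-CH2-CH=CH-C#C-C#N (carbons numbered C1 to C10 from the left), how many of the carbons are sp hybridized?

3

C1: sp2
C2: sp2
C3: sp2
C4: sp2
C5: sp3
C6: sp2
C7: sp2
C8: sp ✓
C9: sp ✓
C10: sp ✓
C8, C9, C10 → 3 sp carbons.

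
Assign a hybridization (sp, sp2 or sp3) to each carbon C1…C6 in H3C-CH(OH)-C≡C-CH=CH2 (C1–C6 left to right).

C1 — 4 σ bonds. Steric number 4, so sp3.
C2: 4 σ bonds; 4 regions of electron density → sp3.
C3: 2 σ bonds, plus two π bonds — 2 electron domains, sp.
C4 (2 σ bonds, plus two π bonds) has steric number 2: sp.
C5 — 3 σ bonds, plus one π bond. Steric number 3, so sp2.
C6 carries 3 σ bonds, plus one π bond, giving a steric number of 3, so it is sp2.

C1 sp3, C2 sp3, C3 sp, C4 sp, C5 sp2, C6 sp2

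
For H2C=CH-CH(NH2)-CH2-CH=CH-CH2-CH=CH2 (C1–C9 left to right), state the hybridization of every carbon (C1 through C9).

C1 sp2, C2 sp2, C3 sp3, C4 sp3, C5 sp2, C6 sp2, C7 sp3, C8 sp2, C9 sp2

C1 has 3 σ bonds, plus one π bond: steric number 3 → sp2.
C2 — 3 σ bonds, plus one π bond. Steric number 3, so sp2.
C3: 4 σ bonds — 4 electron domains, sp3.
C4 (4 σ bonds) has steric number 4: sp3.
C5 is sp2: 3 σ bonds, plus one π bond, 3 electron-density regions.
C6 carries 3 σ bonds, plus one π bond, giving a steric number of 3, so it is sp2.
C7 (4 σ bonds) has steric number 4: sp3.
C8 carries 3 σ bonds, plus one π bond, giving a steric number of 3, so it is sp2.
C9: 3 σ bonds, plus one π bond; 3 regions of electron density → sp2.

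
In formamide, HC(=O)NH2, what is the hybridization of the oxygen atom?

sp²

The oxygen atom: 1 σ bond and 2 lone pairs, plus one π bond; 3 regions of electron density → sp2.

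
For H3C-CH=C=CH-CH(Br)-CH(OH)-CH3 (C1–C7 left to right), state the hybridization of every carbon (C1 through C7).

C1 sp3, C2 sp2, C3 sp, C4 sp2, C5 sp3, C6 sp3, C7 sp3

C1: 4 σ bonds; 4 regions of electron density → sp3.
C2 has 3 σ bonds, plus one π bond: steric number 3 → sp2.
C3: 2 σ bonds, plus two π bonds; 2 regions of electron density → sp.
C4 is sp2: 3 σ bonds, plus one π bond, 3 electron-density regions.
C5 is sp3: 4 σ bonds, 4 electron-density regions.
C6 — 4 σ bonds. Steric number 4, so sp3.
C7 — 4 σ bonds. Steric number 4, so sp3.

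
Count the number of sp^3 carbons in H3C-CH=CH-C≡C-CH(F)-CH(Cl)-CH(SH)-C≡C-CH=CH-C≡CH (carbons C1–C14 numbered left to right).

C1: sp3 ✓
C2: sp2
C3: sp2
C4: sp
C5: sp
C6: sp3 ✓
C7: sp3 ✓
C8: sp3 ✓
C9: sp
C10: sp
C11: sp2
C12: sp2
C13: sp
C14: sp
C1, C6, C7, C8 → 4 sp3 carbons.

4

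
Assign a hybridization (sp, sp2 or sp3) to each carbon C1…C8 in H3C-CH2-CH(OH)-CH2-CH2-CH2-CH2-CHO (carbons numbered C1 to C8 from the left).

C1 has 4 σ bonds: steric number 4 → sp3.
C2: 4 σ bonds; 4 regions of electron density → sp3.
C3 (4 σ bonds) has steric number 4: sp3.
C4 has 4 σ bonds: steric number 4 → sp3.
C5 carries 4 σ bonds, giving a steric number of 4, so it is sp3.
C6: 4 σ bonds — 4 electron domains, sp3.
C7 has 4 σ bonds: steric number 4 → sp3.
C8: 3 σ bonds, plus one π bond — 3 electron domains, sp2.

C1 sp3, C2 sp3, C3 sp3, C4 sp3, C5 sp3, C6 sp3, C7 sp3, C8 sp2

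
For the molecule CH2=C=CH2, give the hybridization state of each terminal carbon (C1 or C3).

Each terminal carbon (C1 or C3) is sp2: 3 σ bonds, plus one π bond, 3 electron-density regions.

sp²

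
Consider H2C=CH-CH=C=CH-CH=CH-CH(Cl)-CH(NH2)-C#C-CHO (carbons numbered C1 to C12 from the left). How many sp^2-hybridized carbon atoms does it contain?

C1: sp2 ✓
C2: sp2 ✓
C3: sp2 ✓
C4: sp
C5: sp2 ✓
C6: sp2 ✓
C7: sp2 ✓
C8: sp3
C9: sp3
C10: sp
C11: sp
C12: sp2 ✓
C1, C2, C3, C5, C6, C7, C12 → 7 sp2 carbons.

7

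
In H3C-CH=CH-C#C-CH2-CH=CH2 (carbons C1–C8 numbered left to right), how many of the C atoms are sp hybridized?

2

C1: sp3
C2: sp2
C3: sp2
C4: sp ✓
C5: sp ✓
C6: sp3
C7: sp2
C8: sp2
C4, C5 → 2 sp carbons.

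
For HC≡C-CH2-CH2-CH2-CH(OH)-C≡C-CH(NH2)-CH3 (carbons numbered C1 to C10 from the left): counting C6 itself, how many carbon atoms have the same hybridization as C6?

6

C6 is sp3 (only σ bonds).
C1: sp
C2: sp
C3: sp3 ✓
C4: sp3 ✓
C5: sp3 ✓
C6: sp3 ✓
C7: sp
C8: sp
C9: sp3 ✓
C10: sp3 ✓
6 carbons are sp3.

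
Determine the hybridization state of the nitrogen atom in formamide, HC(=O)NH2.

Amide resonance delocalises the N lone pair; N is planar sp2.

sp^2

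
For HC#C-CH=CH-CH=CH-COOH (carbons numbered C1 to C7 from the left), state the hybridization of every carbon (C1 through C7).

C1 sp, C2 sp, C3 sp2, C4 sp2, C5 sp2, C6 sp2, C7 sp2

C1 — 2 σ bonds, plus two π bonds. Steric number 2, so sp.
C2: 2 σ bonds, plus two π bonds — 2 electron domains, sp.
C3 has 3 σ bonds, plus one π bond: steric number 3 → sp2.
C4: 3 σ bonds, plus one π bond — 3 electron domains, sp2.
C5: 3 σ bonds, plus one π bond — 3 electron domains, sp2.
C6: 3 σ bonds, plus one π bond — 3 electron domains, sp2.
C7 carries 3 σ bonds, plus one π bond, giving a steric number of 3, so it is sp2.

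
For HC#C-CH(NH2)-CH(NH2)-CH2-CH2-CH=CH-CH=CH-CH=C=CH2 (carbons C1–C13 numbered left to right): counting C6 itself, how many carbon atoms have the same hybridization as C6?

4

C6 is sp3 (only σ bonds).
C1: sp
C2: sp
C3: sp3 ✓
C4: sp3 ✓
C5: sp3 ✓
C6: sp3 ✓
C7: sp2
C8: sp2
C9: sp2
C10: sp2
C11: sp2
C12: sp
C13: sp2
4 carbons are sp3.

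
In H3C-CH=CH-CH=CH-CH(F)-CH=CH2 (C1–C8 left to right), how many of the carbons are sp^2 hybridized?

6

C1: sp3
C2: sp2 ✓
C3: sp2 ✓
C4: sp2 ✓
C5: sp2 ✓
C6: sp3
C7: sp2 ✓
C8: sp2 ✓
C2, C3, C4, C5, C7, C8 → 6 sp2 carbons.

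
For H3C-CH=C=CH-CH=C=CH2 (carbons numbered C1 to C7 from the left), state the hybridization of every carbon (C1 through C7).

C1 sp3, C2 sp2, C3 sp, C4 sp2, C5 sp2, C6 sp, C7 sp2

C1 — 4 σ bonds. Steric number 4, so sp3.
C2 (3 σ bonds, plus one π bond) has steric number 3: sp2.
C3 — 2 σ bonds, plus two π bonds. Steric number 2, so sp.
C4 — 3 σ bonds, plus one π bond. Steric number 3, so sp2.
C5 (3 σ bonds, plus one π bond) has steric number 3: sp2.
C6 (2 σ bonds, plus two π bonds) has steric number 2: sp.
C7 carries 3 σ bonds, plus one π bond, giving a steric number of 3, so it is sp2.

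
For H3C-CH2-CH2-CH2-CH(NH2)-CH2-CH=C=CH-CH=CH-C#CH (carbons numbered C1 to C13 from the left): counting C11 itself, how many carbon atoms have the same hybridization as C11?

4

C11 is sp2 (one π bond).
C1: sp3
C2: sp3
C3: sp3
C4: sp3
C5: sp3
C6: sp3
C7: sp2 ✓
C8: sp
C9: sp2 ✓
C10: sp2 ✓
C11: sp2 ✓
C12: sp
C13: sp
4 carbons are sp2.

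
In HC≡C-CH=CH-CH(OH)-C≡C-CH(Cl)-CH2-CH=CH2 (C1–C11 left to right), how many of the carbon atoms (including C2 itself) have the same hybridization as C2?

4

C2 is sp (two π bonds).
C1: sp ✓
C2: sp ✓
C3: sp2
C4: sp2
C5: sp3
C6: sp ✓
C7: sp ✓
C8: sp3
C9: sp3
C10: sp2
C11: sp2
4 carbons are sp.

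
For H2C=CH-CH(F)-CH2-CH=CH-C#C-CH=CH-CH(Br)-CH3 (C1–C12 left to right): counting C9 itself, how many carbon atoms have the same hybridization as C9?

6

C9 is sp2 (one π bond).
C1: sp2 ✓
C2: sp2 ✓
C3: sp3
C4: sp3
C5: sp2 ✓
C6: sp2 ✓
C7: sp
C8: sp
C9: sp2 ✓
C10: sp2 ✓
C11: sp3
C12: sp3
6 carbons are sp2.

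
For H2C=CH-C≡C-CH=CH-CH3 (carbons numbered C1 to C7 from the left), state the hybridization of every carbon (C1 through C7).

C1: 3 σ bonds, plus one π bond — 3 electron domains, sp2.
C2: 3 σ bonds, plus one π bond — 3 electron domains, sp2.
C3: 2 σ bonds, plus two π bonds; 2 regions of electron density → sp.
C4 — 2 σ bonds, plus two π bonds. Steric number 2, so sp.
C5: 3 σ bonds, plus one π bond — 3 electron domains, sp2.
C6 has 3 σ bonds, plus one π bond: steric number 3 → sp2.
C7 — 4 σ bonds. Steric number 4, so sp3.

C1 sp2, C2 sp2, C3 sp, C4 sp, C5 sp2, C6 sp2, C7 sp3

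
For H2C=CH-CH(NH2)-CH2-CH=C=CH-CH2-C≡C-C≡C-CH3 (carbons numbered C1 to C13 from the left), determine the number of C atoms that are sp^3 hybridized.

4

C1: sp2
C2: sp2
C3: sp3 ✓
C4: sp3 ✓
C5: sp2
C6: sp
C7: sp2
C8: sp3 ✓
C9: sp
C10: sp
C11: sp
C12: sp
C13: sp3 ✓
C3, C4, C8, C13 → 4 sp3 carbons.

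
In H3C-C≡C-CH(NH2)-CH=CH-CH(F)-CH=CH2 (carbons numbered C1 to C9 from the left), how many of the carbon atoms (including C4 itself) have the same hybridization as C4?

C4 is sp3 (only σ bonds).
C1: sp3 ✓
C2: sp
C3: sp
C4: sp3 ✓
C5: sp2
C6: sp2
C7: sp3 ✓
C8: sp2
C9: sp2
3 carbons are sp3.

3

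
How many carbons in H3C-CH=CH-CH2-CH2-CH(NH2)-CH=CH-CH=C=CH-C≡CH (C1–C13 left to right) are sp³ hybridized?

C1: sp3 ✓
C2: sp2
C3: sp2
C4: sp3 ✓
C5: sp3 ✓
C6: sp3 ✓
C7: sp2
C8: sp2
C9: sp2
C10: sp
C11: sp2
C12: sp
C13: sp
C1, C4, C5, C6 → 4 sp3 carbons.

4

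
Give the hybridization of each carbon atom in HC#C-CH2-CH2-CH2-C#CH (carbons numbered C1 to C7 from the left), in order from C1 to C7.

C1 sp, C2 sp, C3 sp3, C4 sp3, C5 sp3, C6 sp, C7 sp

C1: 2 σ bonds, plus two π bonds; 2 regions of electron density → sp.
C2 (2 σ bonds, plus two π bonds) has steric number 2: sp.
C3 — 4 σ bonds. Steric number 4, so sp3.
C4 is sp3: 4 σ bonds, 4 electron-density regions.
C5 is sp3: 4 σ bonds, 4 electron-density regions.
C6 — 2 σ bonds, plus two π bonds. Steric number 2, so sp.
C7: 2 σ bonds, plus two π bonds — 2 electron domains, sp.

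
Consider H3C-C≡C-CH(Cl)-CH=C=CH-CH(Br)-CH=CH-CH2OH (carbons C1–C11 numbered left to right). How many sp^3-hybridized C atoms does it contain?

4

C1: sp3 ✓
C2: sp
C3: sp
C4: sp3 ✓
C5: sp2
C6: sp
C7: sp2
C8: sp3 ✓
C9: sp2
C10: sp2
C11: sp3 ✓
C1, C4, C8, C11 → 4 sp3 carbons.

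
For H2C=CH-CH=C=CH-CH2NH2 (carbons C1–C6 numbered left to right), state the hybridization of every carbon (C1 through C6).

C1 sp2, C2 sp2, C3 sp2, C4 sp, C5 sp2, C6 sp3

C1 has 3 σ bonds, plus one π bond: steric number 3 → sp2.
C2: 3 σ bonds, plus one π bond — 3 electron domains, sp2.
C3 — 3 σ bonds, plus one π bond. Steric number 3, so sp2.
C4: 2 σ bonds, plus two π bonds; 2 regions of electron density → sp.
C5 (3 σ bonds, plus one π bond) has steric number 3: sp2.
C6: 4 σ bonds — 4 electron domains, sp3.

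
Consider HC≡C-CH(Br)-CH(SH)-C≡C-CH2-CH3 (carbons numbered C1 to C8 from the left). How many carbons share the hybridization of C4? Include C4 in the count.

4

C4 is sp3 (only σ bonds).
C1: sp
C2: sp
C3: sp3 ✓
C4: sp3 ✓
C5: sp
C6: sp
C7: sp3 ✓
C8: sp3 ✓
4 carbons are sp3.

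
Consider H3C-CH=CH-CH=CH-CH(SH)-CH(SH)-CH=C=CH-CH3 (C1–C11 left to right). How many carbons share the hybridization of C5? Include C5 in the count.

6

C5 is sp2 (one π bond).
C1: sp3
C2: sp2 ✓
C3: sp2 ✓
C4: sp2 ✓
C5: sp2 ✓
C6: sp3
C7: sp3
C8: sp2 ✓
C9: sp
C10: sp2 ✓
C11: sp3
6 carbons are sp2.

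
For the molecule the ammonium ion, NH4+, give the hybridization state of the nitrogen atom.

Four σ bonds, no lone pair → sp3, tetrahedral.

sp³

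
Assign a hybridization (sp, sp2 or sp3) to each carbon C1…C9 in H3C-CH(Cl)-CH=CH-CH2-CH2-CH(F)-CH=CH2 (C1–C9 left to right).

C1: 4 σ bonds; 4 regions of electron density → sp3.
C2 (4 σ bonds) has steric number 4: sp3.
C3 is sp2: 3 σ bonds, plus one π bond, 3 electron-density regions.
C4 — 3 σ bonds, plus one π bond. Steric number 3, so sp2.
C5: 4 σ bonds — 4 electron domains, sp3.
C6 carries 4 σ bonds, giving a steric number of 4, so it is sp3.
C7 has 4 σ bonds: steric number 4 → sp3.
C8 is sp2: 3 σ bonds, plus one π bond, 3 electron-density regions.
C9: 3 σ bonds, plus one π bond; 3 regions of electron density → sp2.

C1 sp3, C2 sp3, C3 sp2, C4 sp2, C5 sp3, C6 sp3, C7 sp3, C8 sp2, C9 sp2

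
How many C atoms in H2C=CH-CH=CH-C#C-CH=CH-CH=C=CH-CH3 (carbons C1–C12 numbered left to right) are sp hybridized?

C1: sp2
C2: sp2
C3: sp2
C4: sp2
C5: sp ✓
C6: sp ✓
C7: sp2
C8: sp2
C9: sp2
C10: sp ✓
C11: sp2
C12: sp3
C5, C6, C10 → 3 sp carbons.

3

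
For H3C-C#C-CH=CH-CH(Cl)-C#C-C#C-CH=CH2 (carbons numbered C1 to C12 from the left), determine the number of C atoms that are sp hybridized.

6

C1: sp3
C2: sp ✓
C3: sp ✓
C4: sp2
C5: sp2
C6: sp3
C7: sp ✓
C8: sp ✓
C9: sp ✓
C10: sp ✓
C11: sp2
C12: sp2
C2, C3, C7, C8, C9, C10 → 6 sp carbons.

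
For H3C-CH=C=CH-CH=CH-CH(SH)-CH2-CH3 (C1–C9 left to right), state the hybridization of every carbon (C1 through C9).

C1 sp3, C2 sp2, C3 sp, C4 sp2, C5 sp2, C6 sp2, C7 sp3, C8 sp3, C9 sp3

C1 has 4 σ bonds: steric number 4 → sp3.
C2 carries 3 σ bonds, plus one π bond, giving a steric number of 3, so it is sp2.
C3 (2 σ bonds, plus two π bonds) has steric number 2: sp.
C4: 3 σ bonds, plus one π bond — 3 electron domains, sp2.
C5: 3 σ bonds, plus one π bond; 3 regions of electron density → sp2.
C6 carries 3 σ bonds, plus one π bond, giving a steric number of 3, so it is sp2.
C7 (4 σ bonds) has steric number 4: sp3.
C8 carries 4 σ bonds, giving a steric number of 4, so it is sp3.
C9 (4 σ bonds) has steric number 4: sp3.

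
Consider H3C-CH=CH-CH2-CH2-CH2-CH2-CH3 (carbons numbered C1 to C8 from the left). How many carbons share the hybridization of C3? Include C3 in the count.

2

C3 is sp2 (one π bond).
C1: sp3
C2: sp2 ✓
C3: sp2 ✓
C4: sp3
C5: sp3
C6: sp3
C7: sp3
C8: sp3
2 carbons are sp2.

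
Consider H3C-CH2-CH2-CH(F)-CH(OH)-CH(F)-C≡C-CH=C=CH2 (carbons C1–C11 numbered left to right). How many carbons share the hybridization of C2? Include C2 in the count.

C2 is sp3 (only σ bonds).
C1: sp3 ✓
C2: sp3 ✓
C3: sp3 ✓
C4: sp3 ✓
C5: sp3 ✓
C6: sp3 ✓
C7: sp
C8: sp
C9: sp2
C10: sp
C11: sp2
6 carbons are sp3.

6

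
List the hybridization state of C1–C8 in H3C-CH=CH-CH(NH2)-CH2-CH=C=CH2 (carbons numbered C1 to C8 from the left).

C1 sp3, C2 sp2, C3 sp2, C4 sp3, C5 sp3, C6 sp2, C7 sp, C8 sp2

C1 is sp3: 4 σ bonds, 4 electron-density regions.
C2: 3 σ bonds, plus one π bond — 3 electron domains, sp2.
C3 carries 3 σ bonds, plus one π bond, giving a steric number of 3, so it is sp2.
C4: 4 σ bonds — 4 electron domains, sp3.
C5 — 4 σ bonds. Steric number 4, so sp3.
C6 carries 3 σ bonds, plus one π bond, giving a steric number of 3, so it is sp2.
C7 (2 σ bonds, plus two π bonds) has steric number 2: sp.
C8 — 3 σ bonds, plus one π bond. Steric number 3, so sp2.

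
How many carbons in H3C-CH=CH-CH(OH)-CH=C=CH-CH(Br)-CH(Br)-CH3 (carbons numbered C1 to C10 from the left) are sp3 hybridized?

C1: sp3 ✓
C2: sp2
C3: sp2
C4: sp3 ✓
C5: sp2
C6: sp
C7: sp2
C8: sp3 ✓
C9: sp3 ✓
C10: sp3 ✓
C1, C4, C8, C9, C10 → 5 sp3 carbons.

5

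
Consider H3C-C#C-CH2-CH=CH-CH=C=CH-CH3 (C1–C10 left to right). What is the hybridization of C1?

C1: 4 σ bonds; 4 regions of electron density → sp3.

sp3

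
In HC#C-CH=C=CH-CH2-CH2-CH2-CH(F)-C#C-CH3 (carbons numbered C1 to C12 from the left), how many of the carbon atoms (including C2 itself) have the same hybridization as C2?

5

C2 is sp (two π bonds).
C1: sp ✓
C2: sp ✓
C3: sp2
C4: sp ✓
C5: sp2
C6: sp3
C7: sp3
C8: sp3
C9: sp3
C10: sp ✓
C11: sp ✓
C12: sp3
5 carbons are sp.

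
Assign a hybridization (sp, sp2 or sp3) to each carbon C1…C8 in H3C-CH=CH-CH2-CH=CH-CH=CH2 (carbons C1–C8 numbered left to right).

C1 sp3, C2 sp2, C3 sp2, C4 sp3, C5 sp2, C6 sp2, C7 sp2, C8 sp2

C1 — 4 σ bonds. Steric number 4, so sp3.
C2: 3 σ bonds, plus one π bond — 3 electron domains, sp2.
C3 is sp2: 3 σ bonds, plus one π bond, 3 electron-density regions.
C4 carries 4 σ bonds, giving a steric number of 4, so it is sp3.
C5 has 3 σ bonds, plus one π bond: steric number 3 → sp2.
C6 has 3 σ bonds, plus one π bond: steric number 3 → sp2.
C7 has 3 σ bonds, plus one π bond: steric number 3 → sp2.
C8: 3 σ bonds, plus one π bond; 3 regions of electron density → sp2.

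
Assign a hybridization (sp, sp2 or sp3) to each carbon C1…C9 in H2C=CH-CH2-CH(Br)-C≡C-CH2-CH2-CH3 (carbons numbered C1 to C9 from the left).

C1 sp2, C2 sp2, C3 sp3, C4 sp3, C5 sp, C6 sp, C7 sp3, C8 sp3, C9 sp3

C1 is sp2: 3 σ bonds, plus one π bond, 3 electron-density regions.
C2: 3 σ bonds, plus one π bond — 3 electron domains, sp2.
C3 (4 σ bonds) has steric number 4: sp3.
C4 is sp3: 4 σ bonds, 4 electron-density regions.
C5 has 2 σ bonds, plus two π bonds: steric number 2 → sp.
C6 has 2 σ bonds, plus two π bonds: steric number 2 → sp.
C7 is sp3: 4 σ bonds, 4 electron-density regions.
C8 has 4 σ bonds: steric number 4 → sp3.
C9 carries 4 σ bonds, giving a steric number of 4, so it is sp3.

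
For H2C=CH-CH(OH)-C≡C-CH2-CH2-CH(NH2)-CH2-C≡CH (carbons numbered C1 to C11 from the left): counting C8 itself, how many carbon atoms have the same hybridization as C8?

5

C8 is sp3 (only σ bonds).
C1: sp2
C2: sp2
C3: sp3 ✓
C4: sp
C5: sp
C6: sp3 ✓
C7: sp3 ✓
C8: sp3 ✓
C9: sp3 ✓
C10: sp
C11: sp
5 carbons are sp3.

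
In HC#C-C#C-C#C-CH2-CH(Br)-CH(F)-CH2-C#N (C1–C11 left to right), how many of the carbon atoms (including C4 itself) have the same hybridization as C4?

C4 is sp (two π bonds).
C1: sp ✓
C2: sp ✓
C3: sp ✓
C4: sp ✓
C5: sp ✓
C6: sp ✓
C7: sp3
C8: sp3
C9: sp3
C10: sp3
C11: sp ✓
7 carbons are sp.

7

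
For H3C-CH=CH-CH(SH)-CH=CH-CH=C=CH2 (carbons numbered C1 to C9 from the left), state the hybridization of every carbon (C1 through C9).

C1 sp3, C2 sp2, C3 sp2, C4 sp3, C5 sp2, C6 sp2, C7 sp2, C8 sp, C9 sp2

C1 has 4 σ bonds: steric number 4 → sp3.
C2 carries 3 σ bonds, plus one π bond, giving a steric number of 3, so it is sp2.
C3: 3 σ bonds, plus one π bond — 3 electron domains, sp2.
C4 — 4 σ bonds. Steric number 4, so sp3.
C5 has 3 σ bonds, plus one π bond: steric number 3 → sp2.
C6 is sp2: 3 σ bonds, plus one π bond, 3 electron-density regions.
C7 — 3 σ bonds, plus one π bond. Steric number 3, so sp2.
C8 is sp: 2 σ bonds, plus two π bonds, 2 electron-density regions.
C9: 3 σ bonds, plus one π bond; 3 regions of electron density → sp2.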